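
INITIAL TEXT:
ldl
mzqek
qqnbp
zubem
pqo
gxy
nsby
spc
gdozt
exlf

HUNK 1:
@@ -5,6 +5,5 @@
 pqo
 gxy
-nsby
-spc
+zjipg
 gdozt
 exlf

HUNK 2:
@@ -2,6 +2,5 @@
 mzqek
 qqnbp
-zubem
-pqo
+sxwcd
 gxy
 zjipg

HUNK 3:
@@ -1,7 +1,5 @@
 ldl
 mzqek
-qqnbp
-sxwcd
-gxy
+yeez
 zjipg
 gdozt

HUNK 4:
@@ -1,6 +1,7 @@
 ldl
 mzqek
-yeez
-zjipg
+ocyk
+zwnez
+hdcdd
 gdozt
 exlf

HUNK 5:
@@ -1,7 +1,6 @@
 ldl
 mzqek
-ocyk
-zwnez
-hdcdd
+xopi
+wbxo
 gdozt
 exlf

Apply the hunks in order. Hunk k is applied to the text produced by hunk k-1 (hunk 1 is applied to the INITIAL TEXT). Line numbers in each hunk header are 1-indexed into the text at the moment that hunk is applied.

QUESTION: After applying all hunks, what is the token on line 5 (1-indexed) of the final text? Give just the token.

Answer: gdozt

Derivation:
Hunk 1: at line 5 remove [nsby,spc] add [zjipg] -> 9 lines: ldl mzqek qqnbp zubem pqo gxy zjipg gdozt exlf
Hunk 2: at line 2 remove [zubem,pqo] add [sxwcd] -> 8 lines: ldl mzqek qqnbp sxwcd gxy zjipg gdozt exlf
Hunk 3: at line 1 remove [qqnbp,sxwcd,gxy] add [yeez] -> 6 lines: ldl mzqek yeez zjipg gdozt exlf
Hunk 4: at line 1 remove [yeez,zjipg] add [ocyk,zwnez,hdcdd] -> 7 lines: ldl mzqek ocyk zwnez hdcdd gdozt exlf
Hunk 5: at line 1 remove [ocyk,zwnez,hdcdd] add [xopi,wbxo] -> 6 lines: ldl mzqek xopi wbxo gdozt exlf
Final line 5: gdozt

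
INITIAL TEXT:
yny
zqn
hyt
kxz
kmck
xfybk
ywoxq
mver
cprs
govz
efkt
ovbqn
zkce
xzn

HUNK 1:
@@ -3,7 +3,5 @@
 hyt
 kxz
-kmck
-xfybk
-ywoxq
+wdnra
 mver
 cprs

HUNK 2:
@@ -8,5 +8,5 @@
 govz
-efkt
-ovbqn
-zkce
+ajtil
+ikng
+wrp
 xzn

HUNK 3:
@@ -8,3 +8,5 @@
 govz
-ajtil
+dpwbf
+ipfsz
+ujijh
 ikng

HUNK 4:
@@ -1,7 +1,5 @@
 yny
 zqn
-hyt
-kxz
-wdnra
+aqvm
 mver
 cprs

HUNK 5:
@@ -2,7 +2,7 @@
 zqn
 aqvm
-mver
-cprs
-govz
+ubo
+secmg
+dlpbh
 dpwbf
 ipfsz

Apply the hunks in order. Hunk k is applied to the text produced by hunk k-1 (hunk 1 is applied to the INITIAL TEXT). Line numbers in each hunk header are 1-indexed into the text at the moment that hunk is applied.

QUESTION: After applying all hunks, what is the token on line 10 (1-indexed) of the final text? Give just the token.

Answer: ikng

Derivation:
Hunk 1: at line 3 remove [kmck,xfybk,ywoxq] add [wdnra] -> 12 lines: yny zqn hyt kxz wdnra mver cprs govz efkt ovbqn zkce xzn
Hunk 2: at line 8 remove [efkt,ovbqn,zkce] add [ajtil,ikng,wrp] -> 12 lines: yny zqn hyt kxz wdnra mver cprs govz ajtil ikng wrp xzn
Hunk 3: at line 8 remove [ajtil] add [dpwbf,ipfsz,ujijh] -> 14 lines: yny zqn hyt kxz wdnra mver cprs govz dpwbf ipfsz ujijh ikng wrp xzn
Hunk 4: at line 1 remove [hyt,kxz,wdnra] add [aqvm] -> 12 lines: yny zqn aqvm mver cprs govz dpwbf ipfsz ujijh ikng wrp xzn
Hunk 5: at line 2 remove [mver,cprs,govz] add [ubo,secmg,dlpbh] -> 12 lines: yny zqn aqvm ubo secmg dlpbh dpwbf ipfsz ujijh ikng wrp xzn
Final line 10: ikng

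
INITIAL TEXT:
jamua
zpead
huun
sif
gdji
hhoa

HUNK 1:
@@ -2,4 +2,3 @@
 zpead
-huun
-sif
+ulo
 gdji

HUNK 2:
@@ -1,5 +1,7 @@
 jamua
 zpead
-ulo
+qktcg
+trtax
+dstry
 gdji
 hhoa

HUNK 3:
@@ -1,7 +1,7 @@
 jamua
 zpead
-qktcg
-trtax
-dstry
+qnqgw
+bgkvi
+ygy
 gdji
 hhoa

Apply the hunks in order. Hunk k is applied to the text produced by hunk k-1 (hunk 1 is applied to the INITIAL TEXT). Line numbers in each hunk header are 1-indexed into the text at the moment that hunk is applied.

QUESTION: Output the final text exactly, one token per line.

Answer: jamua
zpead
qnqgw
bgkvi
ygy
gdji
hhoa

Derivation:
Hunk 1: at line 2 remove [huun,sif] add [ulo] -> 5 lines: jamua zpead ulo gdji hhoa
Hunk 2: at line 1 remove [ulo] add [qktcg,trtax,dstry] -> 7 lines: jamua zpead qktcg trtax dstry gdji hhoa
Hunk 3: at line 1 remove [qktcg,trtax,dstry] add [qnqgw,bgkvi,ygy] -> 7 lines: jamua zpead qnqgw bgkvi ygy gdji hhoa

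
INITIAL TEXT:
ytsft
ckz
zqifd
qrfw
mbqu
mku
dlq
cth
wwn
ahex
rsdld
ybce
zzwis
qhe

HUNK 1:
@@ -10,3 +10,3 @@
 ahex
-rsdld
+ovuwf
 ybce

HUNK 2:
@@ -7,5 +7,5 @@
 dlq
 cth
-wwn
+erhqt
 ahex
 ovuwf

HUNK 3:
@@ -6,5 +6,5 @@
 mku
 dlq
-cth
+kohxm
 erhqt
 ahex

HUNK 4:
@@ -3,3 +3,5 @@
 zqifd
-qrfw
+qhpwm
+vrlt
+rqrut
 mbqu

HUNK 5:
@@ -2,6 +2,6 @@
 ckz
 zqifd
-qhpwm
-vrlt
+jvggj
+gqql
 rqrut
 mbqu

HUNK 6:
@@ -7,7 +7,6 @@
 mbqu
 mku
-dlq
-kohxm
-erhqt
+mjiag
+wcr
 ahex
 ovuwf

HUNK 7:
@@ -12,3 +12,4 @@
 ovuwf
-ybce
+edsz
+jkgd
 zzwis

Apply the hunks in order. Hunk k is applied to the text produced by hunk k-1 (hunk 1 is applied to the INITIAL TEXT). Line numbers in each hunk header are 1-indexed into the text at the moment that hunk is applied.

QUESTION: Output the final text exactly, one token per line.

Hunk 1: at line 10 remove [rsdld] add [ovuwf] -> 14 lines: ytsft ckz zqifd qrfw mbqu mku dlq cth wwn ahex ovuwf ybce zzwis qhe
Hunk 2: at line 7 remove [wwn] add [erhqt] -> 14 lines: ytsft ckz zqifd qrfw mbqu mku dlq cth erhqt ahex ovuwf ybce zzwis qhe
Hunk 3: at line 6 remove [cth] add [kohxm] -> 14 lines: ytsft ckz zqifd qrfw mbqu mku dlq kohxm erhqt ahex ovuwf ybce zzwis qhe
Hunk 4: at line 3 remove [qrfw] add [qhpwm,vrlt,rqrut] -> 16 lines: ytsft ckz zqifd qhpwm vrlt rqrut mbqu mku dlq kohxm erhqt ahex ovuwf ybce zzwis qhe
Hunk 5: at line 2 remove [qhpwm,vrlt] add [jvggj,gqql] -> 16 lines: ytsft ckz zqifd jvggj gqql rqrut mbqu mku dlq kohxm erhqt ahex ovuwf ybce zzwis qhe
Hunk 6: at line 7 remove [dlq,kohxm,erhqt] add [mjiag,wcr] -> 15 lines: ytsft ckz zqifd jvggj gqql rqrut mbqu mku mjiag wcr ahex ovuwf ybce zzwis qhe
Hunk 7: at line 12 remove [ybce] add [edsz,jkgd] -> 16 lines: ytsft ckz zqifd jvggj gqql rqrut mbqu mku mjiag wcr ahex ovuwf edsz jkgd zzwis qhe

Answer: ytsft
ckz
zqifd
jvggj
gqql
rqrut
mbqu
mku
mjiag
wcr
ahex
ovuwf
edsz
jkgd
zzwis
qhe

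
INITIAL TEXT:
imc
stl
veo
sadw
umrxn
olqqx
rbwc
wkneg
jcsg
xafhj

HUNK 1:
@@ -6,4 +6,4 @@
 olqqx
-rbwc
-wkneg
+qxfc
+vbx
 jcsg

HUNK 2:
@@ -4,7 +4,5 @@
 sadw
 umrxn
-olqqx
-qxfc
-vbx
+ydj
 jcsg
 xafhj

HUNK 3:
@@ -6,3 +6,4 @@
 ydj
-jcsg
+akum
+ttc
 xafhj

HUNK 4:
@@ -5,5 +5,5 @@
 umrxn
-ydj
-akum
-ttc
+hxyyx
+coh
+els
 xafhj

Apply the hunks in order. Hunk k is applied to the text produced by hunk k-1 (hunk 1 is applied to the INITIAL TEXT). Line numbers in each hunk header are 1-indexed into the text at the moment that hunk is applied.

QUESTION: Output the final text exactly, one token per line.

Answer: imc
stl
veo
sadw
umrxn
hxyyx
coh
els
xafhj

Derivation:
Hunk 1: at line 6 remove [rbwc,wkneg] add [qxfc,vbx] -> 10 lines: imc stl veo sadw umrxn olqqx qxfc vbx jcsg xafhj
Hunk 2: at line 4 remove [olqqx,qxfc,vbx] add [ydj] -> 8 lines: imc stl veo sadw umrxn ydj jcsg xafhj
Hunk 3: at line 6 remove [jcsg] add [akum,ttc] -> 9 lines: imc stl veo sadw umrxn ydj akum ttc xafhj
Hunk 4: at line 5 remove [ydj,akum,ttc] add [hxyyx,coh,els] -> 9 lines: imc stl veo sadw umrxn hxyyx coh els xafhj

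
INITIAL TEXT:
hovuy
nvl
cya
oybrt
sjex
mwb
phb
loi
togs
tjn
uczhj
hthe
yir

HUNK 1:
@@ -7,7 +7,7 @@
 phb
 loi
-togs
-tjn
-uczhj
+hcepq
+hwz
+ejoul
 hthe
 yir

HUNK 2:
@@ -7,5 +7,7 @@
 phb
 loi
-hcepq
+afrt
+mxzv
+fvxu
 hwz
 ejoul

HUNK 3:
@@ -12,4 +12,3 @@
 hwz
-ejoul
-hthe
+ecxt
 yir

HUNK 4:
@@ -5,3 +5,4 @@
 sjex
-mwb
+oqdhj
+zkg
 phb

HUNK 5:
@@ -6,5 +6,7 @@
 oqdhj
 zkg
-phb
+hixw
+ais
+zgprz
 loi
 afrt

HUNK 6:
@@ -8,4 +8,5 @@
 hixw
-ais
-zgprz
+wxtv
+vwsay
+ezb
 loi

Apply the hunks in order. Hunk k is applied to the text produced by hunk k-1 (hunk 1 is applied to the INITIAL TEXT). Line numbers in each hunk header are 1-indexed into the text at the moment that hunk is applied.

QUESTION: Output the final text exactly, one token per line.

Hunk 1: at line 7 remove [togs,tjn,uczhj] add [hcepq,hwz,ejoul] -> 13 lines: hovuy nvl cya oybrt sjex mwb phb loi hcepq hwz ejoul hthe yir
Hunk 2: at line 7 remove [hcepq] add [afrt,mxzv,fvxu] -> 15 lines: hovuy nvl cya oybrt sjex mwb phb loi afrt mxzv fvxu hwz ejoul hthe yir
Hunk 3: at line 12 remove [ejoul,hthe] add [ecxt] -> 14 lines: hovuy nvl cya oybrt sjex mwb phb loi afrt mxzv fvxu hwz ecxt yir
Hunk 4: at line 5 remove [mwb] add [oqdhj,zkg] -> 15 lines: hovuy nvl cya oybrt sjex oqdhj zkg phb loi afrt mxzv fvxu hwz ecxt yir
Hunk 5: at line 6 remove [phb] add [hixw,ais,zgprz] -> 17 lines: hovuy nvl cya oybrt sjex oqdhj zkg hixw ais zgprz loi afrt mxzv fvxu hwz ecxt yir
Hunk 6: at line 8 remove [ais,zgprz] add [wxtv,vwsay,ezb] -> 18 lines: hovuy nvl cya oybrt sjex oqdhj zkg hixw wxtv vwsay ezb loi afrt mxzv fvxu hwz ecxt yir

Answer: hovuy
nvl
cya
oybrt
sjex
oqdhj
zkg
hixw
wxtv
vwsay
ezb
loi
afrt
mxzv
fvxu
hwz
ecxt
yir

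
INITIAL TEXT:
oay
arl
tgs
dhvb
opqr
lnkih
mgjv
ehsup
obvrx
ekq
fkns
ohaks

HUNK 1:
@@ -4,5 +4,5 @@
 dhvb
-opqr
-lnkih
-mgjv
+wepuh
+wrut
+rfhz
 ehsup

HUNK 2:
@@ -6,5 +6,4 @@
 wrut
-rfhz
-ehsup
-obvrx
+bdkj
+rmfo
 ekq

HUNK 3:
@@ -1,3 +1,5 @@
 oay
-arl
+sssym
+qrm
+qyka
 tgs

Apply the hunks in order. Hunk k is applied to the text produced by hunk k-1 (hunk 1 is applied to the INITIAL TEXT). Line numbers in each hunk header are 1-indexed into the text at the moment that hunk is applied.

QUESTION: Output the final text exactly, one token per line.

Answer: oay
sssym
qrm
qyka
tgs
dhvb
wepuh
wrut
bdkj
rmfo
ekq
fkns
ohaks

Derivation:
Hunk 1: at line 4 remove [opqr,lnkih,mgjv] add [wepuh,wrut,rfhz] -> 12 lines: oay arl tgs dhvb wepuh wrut rfhz ehsup obvrx ekq fkns ohaks
Hunk 2: at line 6 remove [rfhz,ehsup,obvrx] add [bdkj,rmfo] -> 11 lines: oay arl tgs dhvb wepuh wrut bdkj rmfo ekq fkns ohaks
Hunk 3: at line 1 remove [arl] add [sssym,qrm,qyka] -> 13 lines: oay sssym qrm qyka tgs dhvb wepuh wrut bdkj rmfo ekq fkns ohaks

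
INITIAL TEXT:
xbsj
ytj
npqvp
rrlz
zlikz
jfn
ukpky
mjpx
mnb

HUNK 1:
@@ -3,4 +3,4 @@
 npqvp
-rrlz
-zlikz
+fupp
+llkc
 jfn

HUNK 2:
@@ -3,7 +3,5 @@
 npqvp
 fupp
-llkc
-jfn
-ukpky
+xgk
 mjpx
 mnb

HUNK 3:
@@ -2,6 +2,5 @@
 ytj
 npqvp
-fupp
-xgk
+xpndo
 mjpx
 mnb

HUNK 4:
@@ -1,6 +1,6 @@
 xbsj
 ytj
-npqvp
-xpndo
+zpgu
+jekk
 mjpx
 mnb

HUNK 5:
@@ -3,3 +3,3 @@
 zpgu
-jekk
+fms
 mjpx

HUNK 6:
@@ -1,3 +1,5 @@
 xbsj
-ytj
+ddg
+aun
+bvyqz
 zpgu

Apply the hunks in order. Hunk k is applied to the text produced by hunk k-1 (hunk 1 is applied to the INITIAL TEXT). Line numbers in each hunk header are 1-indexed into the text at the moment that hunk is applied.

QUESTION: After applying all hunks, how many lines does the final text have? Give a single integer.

Answer: 8

Derivation:
Hunk 1: at line 3 remove [rrlz,zlikz] add [fupp,llkc] -> 9 lines: xbsj ytj npqvp fupp llkc jfn ukpky mjpx mnb
Hunk 2: at line 3 remove [llkc,jfn,ukpky] add [xgk] -> 7 lines: xbsj ytj npqvp fupp xgk mjpx mnb
Hunk 3: at line 2 remove [fupp,xgk] add [xpndo] -> 6 lines: xbsj ytj npqvp xpndo mjpx mnb
Hunk 4: at line 1 remove [npqvp,xpndo] add [zpgu,jekk] -> 6 lines: xbsj ytj zpgu jekk mjpx mnb
Hunk 5: at line 3 remove [jekk] add [fms] -> 6 lines: xbsj ytj zpgu fms mjpx mnb
Hunk 6: at line 1 remove [ytj] add [ddg,aun,bvyqz] -> 8 lines: xbsj ddg aun bvyqz zpgu fms mjpx mnb
Final line count: 8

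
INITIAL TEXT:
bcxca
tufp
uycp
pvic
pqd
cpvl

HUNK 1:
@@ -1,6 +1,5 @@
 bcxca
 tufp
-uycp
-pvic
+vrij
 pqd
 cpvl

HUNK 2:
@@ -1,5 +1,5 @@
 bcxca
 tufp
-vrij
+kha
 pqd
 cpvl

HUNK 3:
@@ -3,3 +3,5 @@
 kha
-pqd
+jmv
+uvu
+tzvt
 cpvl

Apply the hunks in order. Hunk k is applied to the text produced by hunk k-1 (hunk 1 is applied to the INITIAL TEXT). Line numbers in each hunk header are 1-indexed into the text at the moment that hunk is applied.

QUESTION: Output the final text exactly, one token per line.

Hunk 1: at line 1 remove [uycp,pvic] add [vrij] -> 5 lines: bcxca tufp vrij pqd cpvl
Hunk 2: at line 1 remove [vrij] add [kha] -> 5 lines: bcxca tufp kha pqd cpvl
Hunk 3: at line 3 remove [pqd] add [jmv,uvu,tzvt] -> 7 lines: bcxca tufp kha jmv uvu tzvt cpvl

Answer: bcxca
tufp
kha
jmv
uvu
tzvt
cpvl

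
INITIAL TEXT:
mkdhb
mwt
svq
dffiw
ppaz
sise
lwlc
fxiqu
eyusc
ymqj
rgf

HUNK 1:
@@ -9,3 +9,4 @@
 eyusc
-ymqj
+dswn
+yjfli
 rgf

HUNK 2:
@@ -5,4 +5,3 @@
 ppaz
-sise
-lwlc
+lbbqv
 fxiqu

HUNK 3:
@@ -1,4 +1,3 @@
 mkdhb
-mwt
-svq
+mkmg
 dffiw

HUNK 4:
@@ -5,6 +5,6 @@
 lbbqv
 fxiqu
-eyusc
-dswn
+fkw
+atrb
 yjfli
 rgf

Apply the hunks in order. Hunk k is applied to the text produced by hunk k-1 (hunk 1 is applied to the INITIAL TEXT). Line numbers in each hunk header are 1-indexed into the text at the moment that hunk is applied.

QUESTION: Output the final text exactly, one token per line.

Answer: mkdhb
mkmg
dffiw
ppaz
lbbqv
fxiqu
fkw
atrb
yjfli
rgf

Derivation:
Hunk 1: at line 9 remove [ymqj] add [dswn,yjfli] -> 12 lines: mkdhb mwt svq dffiw ppaz sise lwlc fxiqu eyusc dswn yjfli rgf
Hunk 2: at line 5 remove [sise,lwlc] add [lbbqv] -> 11 lines: mkdhb mwt svq dffiw ppaz lbbqv fxiqu eyusc dswn yjfli rgf
Hunk 3: at line 1 remove [mwt,svq] add [mkmg] -> 10 lines: mkdhb mkmg dffiw ppaz lbbqv fxiqu eyusc dswn yjfli rgf
Hunk 4: at line 5 remove [eyusc,dswn] add [fkw,atrb] -> 10 lines: mkdhb mkmg dffiw ppaz lbbqv fxiqu fkw atrb yjfli rgf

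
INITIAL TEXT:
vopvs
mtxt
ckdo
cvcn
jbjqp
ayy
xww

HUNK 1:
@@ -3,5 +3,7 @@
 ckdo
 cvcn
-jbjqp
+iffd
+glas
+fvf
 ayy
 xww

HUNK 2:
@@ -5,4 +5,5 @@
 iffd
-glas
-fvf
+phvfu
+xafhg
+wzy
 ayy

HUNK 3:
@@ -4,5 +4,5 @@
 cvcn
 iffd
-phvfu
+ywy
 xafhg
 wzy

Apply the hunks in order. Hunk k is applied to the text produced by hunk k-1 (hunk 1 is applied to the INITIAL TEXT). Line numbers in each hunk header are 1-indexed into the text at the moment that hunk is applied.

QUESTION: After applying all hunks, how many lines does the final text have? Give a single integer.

Hunk 1: at line 3 remove [jbjqp] add [iffd,glas,fvf] -> 9 lines: vopvs mtxt ckdo cvcn iffd glas fvf ayy xww
Hunk 2: at line 5 remove [glas,fvf] add [phvfu,xafhg,wzy] -> 10 lines: vopvs mtxt ckdo cvcn iffd phvfu xafhg wzy ayy xww
Hunk 3: at line 4 remove [phvfu] add [ywy] -> 10 lines: vopvs mtxt ckdo cvcn iffd ywy xafhg wzy ayy xww
Final line count: 10

Answer: 10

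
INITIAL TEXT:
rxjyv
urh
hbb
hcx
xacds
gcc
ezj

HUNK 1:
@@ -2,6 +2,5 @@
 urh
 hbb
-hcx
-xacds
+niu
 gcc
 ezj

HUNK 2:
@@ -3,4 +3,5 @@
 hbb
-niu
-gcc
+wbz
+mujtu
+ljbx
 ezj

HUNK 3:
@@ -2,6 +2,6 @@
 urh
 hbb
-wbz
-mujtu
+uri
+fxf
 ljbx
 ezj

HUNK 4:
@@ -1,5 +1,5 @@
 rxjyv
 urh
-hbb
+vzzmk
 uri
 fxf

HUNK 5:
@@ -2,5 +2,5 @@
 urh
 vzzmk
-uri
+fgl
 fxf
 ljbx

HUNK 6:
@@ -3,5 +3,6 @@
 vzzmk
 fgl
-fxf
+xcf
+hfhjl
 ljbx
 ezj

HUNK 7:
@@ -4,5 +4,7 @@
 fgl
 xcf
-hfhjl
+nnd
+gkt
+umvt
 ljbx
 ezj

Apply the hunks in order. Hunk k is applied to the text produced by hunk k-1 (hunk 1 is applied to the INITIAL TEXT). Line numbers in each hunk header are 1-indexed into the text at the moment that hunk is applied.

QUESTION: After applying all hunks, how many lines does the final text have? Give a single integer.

Answer: 10

Derivation:
Hunk 1: at line 2 remove [hcx,xacds] add [niu] -> 6 lines: rxjyv urh hbb niu gcc ezj
Hunk 2: at line 3 remove [niu,gcc] add [wbz,mujtu,ljbx] -> 7 lines: rxjyv urh hbb wbz mujtu ljbx ezj
Hunk 3: at line 2 remove [wbz,mujtu] add [uri,fxf] -> 7 lines: rxjyv urh hbb uri fxf ljbx ezj
Hunk 4: at line 1 remove [hbb] add [vzzmk] -> 7 lines: rxjyv urh vzzmk uri fxf ljbx ezj
Hunk 5: at line 2 remove [uri] add [fgl] -> 7 lines: rxjyv urh vzzmk fgl fxf ljbx ezj
Hunk 6: at line 3 remove [fxf] add [xcf,hfhjl] -> 8 lines: rxjyv urh vzzmk fgl xcf hfhjl ljbx ezj
Hunk 7: at line 4 remove [hfhjl] add [nnd,gkt,umvt] -> 10 lines: rxjyv urh vzzmk fgl xcf nnd gkt umvt ljbx ezj
Final line count: 10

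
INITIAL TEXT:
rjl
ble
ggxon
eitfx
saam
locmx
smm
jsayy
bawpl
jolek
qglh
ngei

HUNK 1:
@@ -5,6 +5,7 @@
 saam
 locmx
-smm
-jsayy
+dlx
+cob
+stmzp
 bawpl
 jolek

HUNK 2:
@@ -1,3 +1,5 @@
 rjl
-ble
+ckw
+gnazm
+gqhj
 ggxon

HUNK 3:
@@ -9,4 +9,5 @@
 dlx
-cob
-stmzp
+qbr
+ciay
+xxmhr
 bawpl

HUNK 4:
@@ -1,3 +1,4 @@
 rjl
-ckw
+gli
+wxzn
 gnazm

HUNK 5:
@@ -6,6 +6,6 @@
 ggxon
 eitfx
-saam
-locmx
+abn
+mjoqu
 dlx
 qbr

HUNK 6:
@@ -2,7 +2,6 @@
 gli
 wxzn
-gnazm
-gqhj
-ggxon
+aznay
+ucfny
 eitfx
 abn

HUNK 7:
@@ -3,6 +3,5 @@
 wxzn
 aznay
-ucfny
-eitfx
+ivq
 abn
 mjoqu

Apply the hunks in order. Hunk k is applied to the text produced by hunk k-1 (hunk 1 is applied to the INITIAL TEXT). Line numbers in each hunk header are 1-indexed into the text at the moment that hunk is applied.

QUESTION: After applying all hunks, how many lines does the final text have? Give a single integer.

Hunk 1: at line 5 remove [smm,jsayy] add [dlx,cob,stmzp] -> 13 lines: rjl ble ggxon eitfx saam locmx dlx cob stmzp bawpl jolek qglh ngei
Hunk 2: at line 1 remove [ble] add [ckw,gnazm,gqhj] -> 15 lines: rjl ckw gnazm gqhj ggxon eitfx saam locmx dlx cob stmzp bawpl jolek qglh ngei
Hunk 3: at line 9 remove [cob,stmzp] add [qbr,ciay,xxmhr] -> 16 lines: rjl ckw gnazm gqhj ggxon eitfx saam locmx dlx qbr ciay xxmhr bawpl jolek qglh ngei
Hunk 4: at line 1 remove [ckw] add [gli,wxzn] -> 17 lines: rjl gli wxzn gnazm gqhj ggxon eitfx saam locmx dlx qbr ciay xxmhr bawpl jolek qglh ngei
Hunk 5: at line 6 remove [saam,locmx] add [abn,mjoqu] -> 17 lines: rjl gli wxzn gnazm gqhj ggxon eitfx abn mjoqu dlx qbr ciay xxmhr bawpl jolek qglh ngei
Hunk 6: at line 2 remove [gnazm,gqhj,ggxon] add [aznay,ucfny] -> 16 lines: rjl gli wxzn aznay ucfny eitfx abn mjoqu dlx qbr ciay xxmhr bawpl jolek qglh ngei
Hunk 7: at line 3 remove [ucfny,eitfx] add [ivq] -> 15 lines: rjl gli wxzn aznay ivq abn mjoqu dlx qbr ciay xxmhr bawpl jolek qglh ngei
Final line count: 15

Answer: 15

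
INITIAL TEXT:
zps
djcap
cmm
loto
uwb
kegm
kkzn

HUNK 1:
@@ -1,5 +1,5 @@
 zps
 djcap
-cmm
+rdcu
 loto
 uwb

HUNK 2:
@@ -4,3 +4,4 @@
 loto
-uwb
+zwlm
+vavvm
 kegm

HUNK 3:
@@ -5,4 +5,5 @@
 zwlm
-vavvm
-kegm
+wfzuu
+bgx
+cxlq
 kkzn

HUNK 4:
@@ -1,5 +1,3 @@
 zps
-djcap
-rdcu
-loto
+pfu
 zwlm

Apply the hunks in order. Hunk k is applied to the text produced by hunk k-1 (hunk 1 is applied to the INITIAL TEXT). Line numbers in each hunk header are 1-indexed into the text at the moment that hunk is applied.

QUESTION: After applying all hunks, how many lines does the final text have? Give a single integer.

Hunk 1: at line 1 remove [cmm] add [rdcu] -> 7 lines: zps djcap rdcu loto uwb kegm kkzn
Hunk 2: at line 4 remove [uwb] add [zwlm,vavvm] -> 8 lines: zps djcap rdcu loto zwlm vavvm kegm kkzn
Hunk 3: at line 5 remove [vavvm,kegm] add [wfzuu,bgx,cxlq] -> 9 lines: zps djcap rdcu loto zwlm wfzuu bgx cxlq kkzn
Hunk 4: at line 1 remove [djcap,rdcu,loto] add [pfu] -> 7 lines: zps pfu zwlm wfzuu bgx cxlq kkzn
Final line count: 7

Answer: 7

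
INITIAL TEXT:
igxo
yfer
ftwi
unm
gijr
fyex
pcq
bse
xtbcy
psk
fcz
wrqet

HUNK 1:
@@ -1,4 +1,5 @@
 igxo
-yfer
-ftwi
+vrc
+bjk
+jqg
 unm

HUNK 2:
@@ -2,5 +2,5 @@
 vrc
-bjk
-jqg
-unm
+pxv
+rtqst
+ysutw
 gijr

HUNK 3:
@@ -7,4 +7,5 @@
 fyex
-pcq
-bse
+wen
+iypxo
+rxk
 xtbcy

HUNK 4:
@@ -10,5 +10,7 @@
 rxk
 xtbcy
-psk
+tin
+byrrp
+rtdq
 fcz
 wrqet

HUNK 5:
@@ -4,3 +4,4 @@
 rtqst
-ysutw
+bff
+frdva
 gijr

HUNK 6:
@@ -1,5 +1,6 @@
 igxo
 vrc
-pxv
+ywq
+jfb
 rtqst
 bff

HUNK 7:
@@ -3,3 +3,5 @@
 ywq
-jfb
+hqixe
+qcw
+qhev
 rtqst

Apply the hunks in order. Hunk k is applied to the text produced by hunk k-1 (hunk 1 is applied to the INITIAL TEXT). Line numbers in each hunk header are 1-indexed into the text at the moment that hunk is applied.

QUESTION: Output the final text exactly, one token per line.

Answer: igxo
vrc
ywq
hqixe
qcw
qhev
rtqst
bff
frdva
gijr
fyex
wen
iypxo
rxk
xtbcy
tin
byrrp
rtdq
fcz
wrqet

Derivation:
Hunk 1: at line 1 remove [yfer,ftwi] add [vrc,bjk,jqg] -> 13 lines: igxo vrc bjk jqg unm gijr fyex pcq bse xtbcy psk fcz wrqet
Hunk 2: at line 2 remove [bjk,jqg,unm] add [pxv,rtqst,ysutw] -> 13 lines: igxo vrc pxv rtqst ysutw gijr fyex pcq bse xtbcy psk fcz wrqet
Hunk 3: at line 7 remove [pcq,bse] add [wen,iypxo,rxk] -> 14 lines: igxo vrc pxv rtqst ysutw gijr fyex wen iypxo rxk xtbcy psk fcz wrqet
Hunk 4: at line 10 remove [psk] add [tin,byrrp,rtdq] -> 16 lines: igxo vrc pxv rtqst ysutw gijr fyex wen iypxo rxk xtbcy tin byrrp rtdq fcz wrqet
Hunk 5: at line 4 remove [ysutw] add [bff,frdva] -> 17 lines: igxo vrc pxv rtqst bff frdva gijr fyex wen iypxo rxk xtbcy tin byrrp rtdq fcz wrqet
Hunk 6: at line 1 remove [pxv] add [ywq,jfb] -> 18 lines: igxo vrc ywq jfb rtqst bff frdva gijr fyex wen iypxo rxk xtbcy tin byrrp rtdq fcz wrqet
Hunk 7: at line 3 remove [jfb] add [hqixe,qcw,qhev] -> 20 lines: igxo vrc ywq hqixe qcw qhev rtqst bff frdva gijr fyex wen iypxo rxk xtbcy tin byrrp rtdq fcz wrqet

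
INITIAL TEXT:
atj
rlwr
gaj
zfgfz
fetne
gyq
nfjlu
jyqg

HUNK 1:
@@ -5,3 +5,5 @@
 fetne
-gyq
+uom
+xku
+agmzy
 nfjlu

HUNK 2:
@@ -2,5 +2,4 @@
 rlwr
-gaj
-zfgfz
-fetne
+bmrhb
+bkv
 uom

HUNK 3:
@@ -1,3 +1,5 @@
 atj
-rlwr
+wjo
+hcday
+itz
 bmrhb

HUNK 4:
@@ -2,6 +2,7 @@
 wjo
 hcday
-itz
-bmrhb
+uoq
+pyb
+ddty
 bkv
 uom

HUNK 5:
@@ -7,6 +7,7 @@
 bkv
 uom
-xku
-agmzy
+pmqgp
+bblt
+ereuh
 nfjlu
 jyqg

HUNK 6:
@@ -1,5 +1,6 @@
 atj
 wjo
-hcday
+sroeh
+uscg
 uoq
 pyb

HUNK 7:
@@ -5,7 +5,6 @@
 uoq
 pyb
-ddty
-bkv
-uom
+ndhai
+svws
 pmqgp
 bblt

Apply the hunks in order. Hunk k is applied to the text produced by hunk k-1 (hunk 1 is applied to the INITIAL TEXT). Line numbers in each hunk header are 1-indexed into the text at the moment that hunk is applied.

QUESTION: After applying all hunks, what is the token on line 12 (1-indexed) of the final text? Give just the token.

Answer: nfjlu

Derivation:
Hunk 1: at line 5 remove [gyq] add [uom,xku,agmzy] -> 10 lines: atj rlwr gaj zfgfz fetne uom xku agmzy nfjlu jyqg
Hunk 2: at line 2 remove [gaj,zfgfz,fetne] add [bmrhb,bkv] -> 9 lines: atj rlwr bmrhb bkv uom xku agmzy nfjlu jyqg
Hunk 3: at line 1 remove [rlwr] add [wjo,hcday,itz] -> 11 lines: atj wjo hcday itz bmrhb bkv uom xku agmzy nfjlu jyqg
Hunk 4: at line 2 remove [itz,bmrhb] add [uoq,pyb,ddty] -> 12 lines: atj wjo hcday uoq pyb ddty bkv uom xku agmzy nfjlu jyqg
Hunk 5: at line 7 remove [xku,agmzy] add [pmqgp,bblt,ereuh] -> 13 lines: atj wjo hcday uoq pyb ddty bkv uom pmqgp bblt ereuh nfjlu jyqg
Hunk 6: at line 1 remove [hcday] add [sroeh,uscg] -> 14 lines: atj wjo sroeh uscg uoq pyb ddty bkv uom pmqgp bblt ereuh nfjlu jyqg
Hunk 7: at line 5 remove [ddty,bkv,uom] add [ndhai,svws] -> 13 lines: atj wjo sroeh uscg uoq pyb ndhai svws pmqgp bblt ereuh nfjlu jyqg
Final line 12: nfjlu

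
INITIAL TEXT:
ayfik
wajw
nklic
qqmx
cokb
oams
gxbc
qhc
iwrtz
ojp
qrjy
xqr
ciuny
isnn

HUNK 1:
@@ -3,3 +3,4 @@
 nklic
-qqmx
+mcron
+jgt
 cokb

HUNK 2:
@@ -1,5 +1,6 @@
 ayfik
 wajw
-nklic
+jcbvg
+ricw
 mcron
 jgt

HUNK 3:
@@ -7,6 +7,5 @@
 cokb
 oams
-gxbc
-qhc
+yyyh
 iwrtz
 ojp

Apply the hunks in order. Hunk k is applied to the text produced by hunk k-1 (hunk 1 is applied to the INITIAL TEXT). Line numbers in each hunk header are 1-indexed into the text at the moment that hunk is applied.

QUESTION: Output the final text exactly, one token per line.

Hunk 1: at line 3 remove [qqmx] add [mcron,jgt] -> 15 lines: ayfik wajw nklic mcron jgt cokb oams gxbc qhc iwrtz ojp qrjy xqr ciuny isnn
Hunk 2: at line 1 remove [nklic] add [jcbvg,ricw] -> 16 lines: ayfik wajw jcbvg ricw mcron jgt cokb oams gxbc qhc iwrtz ojp qrjy xqr ciuny isnn
Hunk 3: at line 7 remove [gxbc,qhc] add [yyyh] -> 15 lines: ayfik wajw jcbvg ricw mcron jgt cokb oams yyyh iwrtz ojp qrjy xqr ciuny isnn

Answer: ayfik
wajw
jcbvg
ricw
mcron
jgt
cokb
oams
yyyh
iwrtz
ojp
qrjy
xqr
ciuny
isnn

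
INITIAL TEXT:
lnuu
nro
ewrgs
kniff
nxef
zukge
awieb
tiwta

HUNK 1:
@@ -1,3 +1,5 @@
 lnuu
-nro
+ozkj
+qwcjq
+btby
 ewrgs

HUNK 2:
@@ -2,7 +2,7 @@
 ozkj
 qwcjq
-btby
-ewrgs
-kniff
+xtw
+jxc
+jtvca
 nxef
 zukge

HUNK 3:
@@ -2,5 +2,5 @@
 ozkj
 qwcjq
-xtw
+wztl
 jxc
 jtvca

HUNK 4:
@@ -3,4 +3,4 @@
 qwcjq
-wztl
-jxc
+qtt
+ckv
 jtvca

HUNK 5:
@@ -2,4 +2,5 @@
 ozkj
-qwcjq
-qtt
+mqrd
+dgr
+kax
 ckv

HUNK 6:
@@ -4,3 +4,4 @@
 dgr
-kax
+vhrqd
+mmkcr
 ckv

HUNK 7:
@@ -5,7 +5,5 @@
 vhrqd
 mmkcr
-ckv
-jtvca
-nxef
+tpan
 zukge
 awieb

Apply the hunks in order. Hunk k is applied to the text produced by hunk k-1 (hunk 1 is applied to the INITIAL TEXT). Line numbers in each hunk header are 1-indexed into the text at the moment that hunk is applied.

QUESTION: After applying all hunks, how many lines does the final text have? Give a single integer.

Answer: 10

Derivation:
Hunk 1: at line 1 remove [nro] add [ozkj,qwcjq,btby] -> 10 lines: lnuu ozkj qwcjq btby ewrgs kniff nxef zukge awieb tiwta
Hunk 2: at line 2 remove [btby,ewrgs,kniff] add [xtw,jxc,jtvca] -> 10 lines: lnuu ozkj qwcjq xtw jxc jtvca nxef zukge awieb tiwta
Hunk 3: at line 2 remove [xtw] add [wztl] -> 10 lines: lnuu ozkj qwcjq wztl jxc jtvca nxef zukge awieb tiwta
Hunk 4: at line 3 remove [wztl,jxc] add [qtt,ckv] -> 10 lines: lnuu ozkj qwcjq qtt ckv jtvca nxef zukge awieb tiwta
Hunk 5: at line 2 remove [qwcjq,qtt] add [mqrd,dgr,kax] -> 11 lines: lnuu ozkj mqrd dgr kax ckv jtvca nxef zukge awieb tiwta
Hunk 6: at line 4 remove [kax] add [vhrqd,mmkcr] -> 12 lines: lnuu ozkj mqrd dgr vhrqd mmkcr ckv jtvca nxef zukge awieb tiwta
Hunk 7: at line 5 remove [ckv,jtvca,nxef] add [tpan] -> 10 lines: lnuu ozkj mqrd dgr vhrqd mmkcr tpan zukge awieb tiwta
Final line count: 10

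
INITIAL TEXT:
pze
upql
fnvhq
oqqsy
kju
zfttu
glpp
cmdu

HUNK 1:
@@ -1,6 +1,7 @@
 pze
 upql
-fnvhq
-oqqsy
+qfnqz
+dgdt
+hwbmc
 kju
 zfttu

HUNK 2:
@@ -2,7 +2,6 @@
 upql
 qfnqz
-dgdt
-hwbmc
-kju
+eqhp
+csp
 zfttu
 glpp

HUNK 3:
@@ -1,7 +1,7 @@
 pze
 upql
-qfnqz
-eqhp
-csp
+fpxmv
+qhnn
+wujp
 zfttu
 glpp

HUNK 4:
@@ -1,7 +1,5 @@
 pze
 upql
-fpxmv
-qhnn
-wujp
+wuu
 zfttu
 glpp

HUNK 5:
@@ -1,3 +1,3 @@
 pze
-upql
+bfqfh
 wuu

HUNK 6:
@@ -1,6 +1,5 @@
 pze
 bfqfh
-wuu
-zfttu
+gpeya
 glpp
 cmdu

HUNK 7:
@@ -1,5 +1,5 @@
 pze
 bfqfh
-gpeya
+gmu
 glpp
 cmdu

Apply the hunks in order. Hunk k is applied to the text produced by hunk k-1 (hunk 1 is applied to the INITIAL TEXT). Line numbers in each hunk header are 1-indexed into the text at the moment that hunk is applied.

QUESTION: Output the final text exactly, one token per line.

Answer: pze
bfqfh
gmu
glpp
cmdu

Derivation:
Hunk 1: at line 1 remove [fnvhq,oqqsy] add [qfnqz,dgdt,hwbmc] -> 9 lines: pze upql qfnqz dgdt hwbmc kju zfttu glpp cmdu
Hunk 2: at line 2 remove [dgdt,hwbmc,kju] add [eqhp,csp] -> 8 lines: pze upql qfnqz eqhp csp zfttu glpp cmdu
Hunk 3: at line 1 remove [qfnqz,eqhp,csp] add [fpxmv,qhnn,wujp] -> 8 lines: pze upql fpxmv qhnn wujp zfttu glpp cmdu
Hunk 4: at line 1 remove [fpxmv,qhnn,wujp] add [wuu] -> 6 lines: pze upql wuu zfttu glpp cmdu
Hunk 5: at line 1 remove [upql] add [bfqfh] -> 6 lines: pze bfqfh wuu zfttu glpp cmdu
Hunk 6: at line 1 remove [wuu,zfttu] add [gpeya] -> 5 lines: pze bfqfh gpeya glpp cmdu
Hunk 7: at line 1 remove [gpeya] add [gmu] -> 5 lines: pze bfqfh gmu glpp cmdu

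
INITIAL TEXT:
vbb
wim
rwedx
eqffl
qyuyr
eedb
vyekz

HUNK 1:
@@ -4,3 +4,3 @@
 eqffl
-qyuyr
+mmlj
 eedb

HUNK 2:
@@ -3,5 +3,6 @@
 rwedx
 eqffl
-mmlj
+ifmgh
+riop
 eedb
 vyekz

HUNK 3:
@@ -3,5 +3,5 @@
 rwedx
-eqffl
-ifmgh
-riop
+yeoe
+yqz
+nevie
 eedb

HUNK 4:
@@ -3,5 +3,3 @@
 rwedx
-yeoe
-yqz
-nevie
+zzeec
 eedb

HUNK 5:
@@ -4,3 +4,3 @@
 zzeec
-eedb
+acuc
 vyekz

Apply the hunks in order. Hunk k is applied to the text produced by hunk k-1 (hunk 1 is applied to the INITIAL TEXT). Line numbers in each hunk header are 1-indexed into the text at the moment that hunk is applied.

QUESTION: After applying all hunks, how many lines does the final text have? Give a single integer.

Hunk 1: at line 4 remove [qyuyr] add [mmlj] -> 7 lines: vbb wim rwedx eqffl mmlj eedb vyekz
Hunk 2: at line 3 remove [mmlj] add [ifmgh,riop] -> 8 lines: vbb wim rwedx eqffl ifmgh riop eedb vyekz
Hunk 3: at line 3 remove [eqffl,ifmgh,riop] add [yeoe,yqz,nevie] -> 8 lines: vbb wim rwedx yeoe yqz nevie eedb vyekz
Hunk 4: at line 3 remove [yeoe,yqz,nevie] add [zzeec] -> 6 lines: vbb wim rwedx zzeec eedb vyekz
Hunk 5: at line 4 remove [eedb] add [acuc] -> 6 lines: vbb wim rwedx zzeec acuc vyekz
Final line count: 6

Answer: 6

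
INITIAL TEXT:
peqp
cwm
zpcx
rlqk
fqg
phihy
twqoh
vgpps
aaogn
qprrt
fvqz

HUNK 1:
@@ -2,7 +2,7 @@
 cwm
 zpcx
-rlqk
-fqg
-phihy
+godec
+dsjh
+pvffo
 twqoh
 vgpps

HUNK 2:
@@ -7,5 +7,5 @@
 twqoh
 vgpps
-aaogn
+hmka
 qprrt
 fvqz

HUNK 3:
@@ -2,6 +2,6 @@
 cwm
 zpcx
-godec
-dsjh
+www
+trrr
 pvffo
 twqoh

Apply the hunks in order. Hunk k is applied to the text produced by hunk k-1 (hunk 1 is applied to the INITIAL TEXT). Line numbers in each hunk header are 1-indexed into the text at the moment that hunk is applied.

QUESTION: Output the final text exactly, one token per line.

Hunk 1: at line 2 remove [rlqk,fqg,phihy] add [godec,dsjh,pvffo] -> 11 lines: peqp cwm zpcx godec dsjh pvffo twqoh vgpps aaogn qprrt fvqz
Hunk 2: at line 7 remove [aaogn] add [hmka] -> 11 lines: peqp cwm zpcx godec dsjh pvffo twqoh vgpps hmka qprrt fvqz
Hunk 3: at line 2 remove [godec,dsjh] add [www,trrr] -> 11 lines: peqp cwm zpcx www trrr pvffo twqoh vgpps hmka qprrt fvqz

Answer: peqp
cwm
zpcx
www
trrr
pvffo
twqoh
vgpps
hmka
qprrt
fvqz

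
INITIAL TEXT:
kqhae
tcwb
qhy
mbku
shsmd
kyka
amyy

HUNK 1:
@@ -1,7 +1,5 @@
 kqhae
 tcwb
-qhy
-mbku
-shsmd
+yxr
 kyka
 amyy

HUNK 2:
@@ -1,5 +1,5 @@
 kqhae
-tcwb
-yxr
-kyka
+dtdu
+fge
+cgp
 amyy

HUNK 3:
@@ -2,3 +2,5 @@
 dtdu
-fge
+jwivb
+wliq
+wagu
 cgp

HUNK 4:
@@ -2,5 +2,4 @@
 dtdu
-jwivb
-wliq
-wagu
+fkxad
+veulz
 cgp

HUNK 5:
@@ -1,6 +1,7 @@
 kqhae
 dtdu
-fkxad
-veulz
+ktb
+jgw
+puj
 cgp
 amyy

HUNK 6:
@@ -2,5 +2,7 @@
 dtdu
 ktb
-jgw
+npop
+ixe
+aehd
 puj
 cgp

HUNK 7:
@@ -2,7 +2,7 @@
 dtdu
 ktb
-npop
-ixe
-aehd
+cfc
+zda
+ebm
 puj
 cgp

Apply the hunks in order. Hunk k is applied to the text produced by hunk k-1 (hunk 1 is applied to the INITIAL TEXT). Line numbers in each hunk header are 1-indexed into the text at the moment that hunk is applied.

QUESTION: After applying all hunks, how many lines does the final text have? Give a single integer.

Answer: 9

Derivation:
Hunk 1: at line 1 remove [qhy,mbku,shsmd] add [yxr] -> 5 lines: kqhae tcwb yxr kyka amyy
Hunk 2: at line 1 remove [tcwb,yxr,kyka] add [dtdu,fge,cgp] -> 5 lines: kqhae dtdu fge cgp amyy
Hunk 3: at line 2 remove [fge] add [jwivb,wliq,wagu] -> 7 lines: kqhae dtdu jwivb wliq wagu cgp amyy
Hunk 4: at line 2 remove [jwivb,wliq,wagu] add [fkxad,veulz] -> 6 lines: kqhae dtdu fkxad veulz cgp amyy
Hunk 5: at line 1 remove [fkxad,veulz] add [ktb,jgw,puj] -> 7 lines: kqhae dtdu ktb jgw puj cgp amyy
Hunk 6: at line 2 remove [jgw] add [npop,ixe,aehd] -> 9 lines: kqhae dtdu ktb npop ixe aehd puj cgp amyy
Hunk 7: at line 2 remove [npop,ixe,aehd] add [cfc,zda,ebm] -> 9 lines: kqhae dtdu ktb cfc zda ebm puj cgp amyy
Final line count: 9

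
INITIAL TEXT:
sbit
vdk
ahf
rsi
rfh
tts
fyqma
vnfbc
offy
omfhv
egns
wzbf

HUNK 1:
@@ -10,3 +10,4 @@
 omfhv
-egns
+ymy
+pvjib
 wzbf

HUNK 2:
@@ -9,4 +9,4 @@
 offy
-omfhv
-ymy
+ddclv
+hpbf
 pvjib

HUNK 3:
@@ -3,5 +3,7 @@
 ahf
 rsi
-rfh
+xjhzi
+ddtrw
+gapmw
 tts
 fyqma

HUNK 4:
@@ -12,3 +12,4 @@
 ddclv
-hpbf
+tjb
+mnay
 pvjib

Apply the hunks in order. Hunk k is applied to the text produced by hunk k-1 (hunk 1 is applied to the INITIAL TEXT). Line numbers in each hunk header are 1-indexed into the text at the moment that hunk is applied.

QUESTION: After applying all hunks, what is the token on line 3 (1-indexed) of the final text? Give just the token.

Hunk 1: at line 10 remove [egns] add [ymy,pvjib] -> 13 lines: sbit vdk ahf rsi rfh tts fyqma vnfbc offy omfhv ymy pvjib wzbf
Hunk 2: at line 9 remove [omfhv,ymy] add [ddclv,hpbf] -> 13 lines: sbit vdk ahf rsi rfh tts fyqma vnfbc offy ddclv hpbf pvjib wzbf
Hunk 3: at line 3 remove [rfh] add [xjhzi,ddtrw,gapmw] -> 15 lines: sbit vdk ahf rsi xjhzi ddtrw gapmw tts fyqma vnfbc offy ddclv hpbf pvjib wzbf
Hunk 4: at line 12 remove [hpbf] add [tjb,mnay] -> 16 lines: sbit vdk ahf rsi xjhzi ddtrw gapmw tts fyqma vnfbc offy ddclv tjb mnay pvjib wzbf
Final line 3: ahf

Answer: ahf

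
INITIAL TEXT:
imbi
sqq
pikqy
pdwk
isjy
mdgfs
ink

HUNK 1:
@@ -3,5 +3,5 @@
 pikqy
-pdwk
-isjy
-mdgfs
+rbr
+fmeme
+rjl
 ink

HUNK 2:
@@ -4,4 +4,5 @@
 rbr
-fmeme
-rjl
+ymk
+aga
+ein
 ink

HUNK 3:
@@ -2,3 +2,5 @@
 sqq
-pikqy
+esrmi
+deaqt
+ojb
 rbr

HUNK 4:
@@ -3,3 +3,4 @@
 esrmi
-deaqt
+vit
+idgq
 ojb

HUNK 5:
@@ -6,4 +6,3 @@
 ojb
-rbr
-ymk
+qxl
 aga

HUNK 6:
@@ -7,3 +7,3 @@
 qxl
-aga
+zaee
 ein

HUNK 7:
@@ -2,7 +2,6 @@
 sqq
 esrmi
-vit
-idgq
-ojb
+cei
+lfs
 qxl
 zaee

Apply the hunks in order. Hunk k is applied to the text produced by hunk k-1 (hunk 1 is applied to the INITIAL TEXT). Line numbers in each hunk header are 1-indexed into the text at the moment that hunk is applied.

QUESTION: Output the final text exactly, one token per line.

Answer: imbi
sqq
esrmi
cei
lfs
qxl
zaee
ein
ink

Derivation:
Hunk 1: at line 3 remove [pdwk,isjy,mdgfs] add [rbr,fmeme,rjl] -> 7 lines: imbi sqq pikqy rbr fmeme rjl ink
Hunk 2: at line 4 remove [fmeme,rjl] add [ymk,aga,ein] -> 8 lines: imbi sqq pikqy rbr ymk aga ein ink
Hunk 3: at line 2 remove [pikqy] add [esrmi,deaqt,ojb] -> 10 lines: imbi sqq esrmi deaqt ojb rbr ymk aga ein ink
Hunk 4: at line 3 remove [deaqt] add [vit,idgq] -> 11 lines: imbi sqq esrmi vit idgq ojb rbr ymk aga ein ink
Hunk 5: at line 6 remove [rbr,ymk] add [qxl] -> 10 lines: imbi sqq esrmi vit idgq ojb qxl aga ein ink
Hunk 6: at line 7 remove [aga] add [zaee] -> 10 lines: imbi sqq esrmi vit idgq ojb qxl zaee ein ink
Hunk 7: at line 2 remove [vit,idgq,ojb] add [cei,lfs] -> 9 lines: imbi sqq esrmi cei lfs qxl zaee ein ink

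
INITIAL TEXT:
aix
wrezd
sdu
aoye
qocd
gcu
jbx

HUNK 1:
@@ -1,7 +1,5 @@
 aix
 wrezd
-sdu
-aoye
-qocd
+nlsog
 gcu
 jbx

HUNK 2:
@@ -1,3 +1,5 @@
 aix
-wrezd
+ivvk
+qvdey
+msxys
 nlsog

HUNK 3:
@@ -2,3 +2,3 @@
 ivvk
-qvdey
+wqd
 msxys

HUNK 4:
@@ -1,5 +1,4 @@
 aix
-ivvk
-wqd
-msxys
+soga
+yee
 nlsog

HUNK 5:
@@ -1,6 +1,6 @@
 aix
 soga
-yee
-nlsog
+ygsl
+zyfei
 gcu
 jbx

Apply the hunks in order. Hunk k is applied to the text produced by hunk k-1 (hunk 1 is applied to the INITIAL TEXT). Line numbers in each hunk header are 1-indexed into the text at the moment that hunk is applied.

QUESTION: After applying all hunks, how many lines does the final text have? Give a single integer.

Answer: 6

Derivation:
Hunk 1: at line 1 remove [sdu,aoye,qocd] add [nlsog] -> 5 lines: aix wrezd nlsog gcu jbx
Hunk 2: at line 1 remove [wrezd] add [ivvk,qvdey,msxys] -> 7 lines: aix ivvk qvdey msxys nlsog gcu jbx
Hunk 3: at line 2 remove [qvdey] add [wqd] -> 7 lines: aix ivvk wqd msxys nlsog gcu jbx
Hunk 4: at line 1 remove [ivvk,wqd,msxys] add [soga,yee] -> 6 lines: aix soga yee nlsog gcu jbx
Hunk 5: at line 1 remove [yee,nlsog] add [ygsl,zyfei] -> 6 lines: aix soga ygsl zyfei gcu jbx
Final line count: 6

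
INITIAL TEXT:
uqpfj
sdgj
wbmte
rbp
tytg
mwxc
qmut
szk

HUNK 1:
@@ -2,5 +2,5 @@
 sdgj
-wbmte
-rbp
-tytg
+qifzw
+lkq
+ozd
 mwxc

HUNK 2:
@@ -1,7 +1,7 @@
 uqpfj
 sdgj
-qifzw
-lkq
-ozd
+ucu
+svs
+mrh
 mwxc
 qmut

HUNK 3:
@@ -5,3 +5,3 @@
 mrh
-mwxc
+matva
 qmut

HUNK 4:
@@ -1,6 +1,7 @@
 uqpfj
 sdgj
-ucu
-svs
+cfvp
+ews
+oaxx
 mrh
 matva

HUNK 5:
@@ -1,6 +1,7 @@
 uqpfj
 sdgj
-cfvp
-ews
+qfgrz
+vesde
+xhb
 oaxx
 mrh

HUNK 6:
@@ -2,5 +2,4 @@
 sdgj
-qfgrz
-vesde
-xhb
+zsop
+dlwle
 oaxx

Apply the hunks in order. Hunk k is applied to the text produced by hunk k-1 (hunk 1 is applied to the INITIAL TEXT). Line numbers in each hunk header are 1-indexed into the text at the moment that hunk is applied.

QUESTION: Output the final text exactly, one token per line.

Hunk 1: at line 2 remove [wbmte,rbp,tytg] add [qifzw,lkq,ozd] -> 8 lines: uqpfj sdgj qifzw lkq ozd mwxc qmut szk
Hunk 2: at line 1 remove [qifzw,lkq,ozd] add [ucu,svs,mrh] -> 8 lines: uqpfj sdgj ucu svs mrh mwxc qmut szk
Hunk 3: at line 5 remove [mwxc] add [matva] -> 8 lines: uqpfj sdgj ucu svs mrh matva qmut szk
Hunk 4: at line 1 remove [ucu,svs] add [cfvp,ews,oaxx] -> 9 lines: uqpfj sdgj cfvp ews oaxx mrh matva qmut szk
Hunk 5: at line 1 remove [cfvp,ews] add [qfgrz,vesde,xhb] -> 10 lines: uqpfj sdgj qfgrz vesde xhb oaxx mrh matva qmut szk
Hunk 6: at line 2 remove [qfgrz,vesde,xhb] add [zsop,dlwle] -> 9 lines: uqpfj sdgj zsop dlwle oaxx mrh matva qmut szk

Answer: uqpfj
sdgj
zsop
dlwle
oaxx
mrh
matva
qmut
szk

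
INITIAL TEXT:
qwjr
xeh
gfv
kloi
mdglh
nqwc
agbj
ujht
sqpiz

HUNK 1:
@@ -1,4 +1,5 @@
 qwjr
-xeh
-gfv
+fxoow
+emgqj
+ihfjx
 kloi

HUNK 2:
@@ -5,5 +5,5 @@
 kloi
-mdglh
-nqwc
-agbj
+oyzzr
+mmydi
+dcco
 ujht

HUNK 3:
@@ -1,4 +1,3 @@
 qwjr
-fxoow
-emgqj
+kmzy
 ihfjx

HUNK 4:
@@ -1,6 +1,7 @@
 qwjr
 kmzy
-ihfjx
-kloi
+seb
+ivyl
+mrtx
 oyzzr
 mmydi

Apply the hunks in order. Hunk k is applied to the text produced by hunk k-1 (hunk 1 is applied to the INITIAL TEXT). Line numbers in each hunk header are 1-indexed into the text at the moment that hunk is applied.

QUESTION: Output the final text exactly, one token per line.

Hunk 1: at line 1 remove [xeh,gfv] add [fxoow,emgqj,ihfjx] -> 10 lines: qwjr fxoow emgqj ihfjx kloi mdglh nqwc agbj ujht sqpiz
Hunk 2: at line 5 remove [mdglh,nqwc,agbj] add [oyzzr,mmydi,dcco] -> 10 lines: qwjr fxoow emgqj ihfjx kloi oyzzr mmydi dcco ujht sqpiz
Hunk 3: at line 1 remove [fxoow,emgqj] add [kmzy] -> 9 lines: qwjr kmzy ihfjx kloi oyzzr mmydi dcco ujht sqpiz
Hunk 4: at line 1 remove [ihfjx,kloi] add [seb,ivyl,mrtx] -> 10 lines: qwjr kmzy seb ivyl mrtx oyzzr mmydi dcco ujht sqpiz

Answer: qwjr
kmzy
seb
ivyl
mrtx
oyzzr
mmydi
dcco
ujht
sqpiz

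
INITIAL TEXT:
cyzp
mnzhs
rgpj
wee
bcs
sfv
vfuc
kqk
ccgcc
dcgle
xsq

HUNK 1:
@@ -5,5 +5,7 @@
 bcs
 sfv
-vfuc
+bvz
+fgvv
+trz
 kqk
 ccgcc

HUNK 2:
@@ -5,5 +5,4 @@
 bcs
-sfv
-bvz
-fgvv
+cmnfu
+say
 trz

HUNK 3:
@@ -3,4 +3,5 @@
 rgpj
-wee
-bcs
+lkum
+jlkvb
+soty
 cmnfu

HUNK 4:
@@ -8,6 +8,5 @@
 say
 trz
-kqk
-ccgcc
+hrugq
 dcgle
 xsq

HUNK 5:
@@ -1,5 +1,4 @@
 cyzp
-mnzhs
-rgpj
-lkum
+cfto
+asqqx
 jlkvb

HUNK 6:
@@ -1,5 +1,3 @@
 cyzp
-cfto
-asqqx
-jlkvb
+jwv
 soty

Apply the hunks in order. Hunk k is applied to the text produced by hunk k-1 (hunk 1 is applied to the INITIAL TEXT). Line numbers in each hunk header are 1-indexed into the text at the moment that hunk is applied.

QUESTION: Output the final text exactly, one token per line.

Answer: cyzp
jwv
soty
cmnfu
say
trz
hrugq
dcgle
xsq

Derivation:
Hunk 1: at line 5 remove [vfuc] add [bvz,fgvv,trz] -> 13 lines: cyzp mnzhs rgpj wee bcs sfv bvz fgvv trz kqk ccgcc dcgle xsq
Hunk 2: at line 5 remove [sfv,bvz,fgvv] add [cmnfu,say] -> 12 lines: cyzp mnzhs rgpj wee bcs cmnfu say trz kqk ccgcc dcgle xsq
Hunk 3: at line 3 remove [wee,bcs] add [lkum,jlkvb,soty] -> 13 lines: cyzp mnzhs rgpj lkum jlkvb soty cmnfu say trz kqk ccgcc dcgle xsq
Hunk 4: at line 8 remove [kqk,ccgcc] add [hrugq] -> 12 lines: cyzp mnzhs rgpj lkum jlkvb soty cmnfu say trz hrugq dcgle xsq
Hunk 5: at line 1 remove [mnzhs,rgpj,lkum] add [cfto,asqqx] -> 11 lines: cyzp cfto asqqx jlkvb soty cmnfu say trz hrugq dcgle xsq
Hunk 6: at line 1 remove [cfto,asqqx,jlkvb] add [jwv] -> 9 lines: cyzp jwv soty cmnfu say trz hrugq dcgle xsq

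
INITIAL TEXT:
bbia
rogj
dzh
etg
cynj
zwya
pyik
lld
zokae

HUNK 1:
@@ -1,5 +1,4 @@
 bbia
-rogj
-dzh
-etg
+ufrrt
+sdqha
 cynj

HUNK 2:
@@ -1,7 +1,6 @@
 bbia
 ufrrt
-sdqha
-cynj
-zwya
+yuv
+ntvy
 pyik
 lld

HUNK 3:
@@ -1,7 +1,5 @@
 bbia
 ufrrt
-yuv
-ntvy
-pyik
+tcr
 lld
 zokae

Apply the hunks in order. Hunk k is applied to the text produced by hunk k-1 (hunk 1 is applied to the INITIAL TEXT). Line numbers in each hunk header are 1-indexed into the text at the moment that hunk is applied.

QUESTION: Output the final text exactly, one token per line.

Answer: bbia
ufrrt
tcr
lld
zokae

Derivation:
Hunk 1: at line 1 remove [rogj,dzh,etg] add [ufrrt,sdqha] -> 8 lines: bbia ufrrt sdqha cynj zwya pyik lld zokae
Hunk 2: at line 1 remove [sdqha,cynj,zwya] add [yuv,ntvy] -> 7 lines: bbia ufrrt yuv ntvy pyik lld zokae
Hunk 3: at line 1 remove [yuv,ntvy,pyik] add [tcr] -> 5 lines: bbia ufrrt tcr lld zokae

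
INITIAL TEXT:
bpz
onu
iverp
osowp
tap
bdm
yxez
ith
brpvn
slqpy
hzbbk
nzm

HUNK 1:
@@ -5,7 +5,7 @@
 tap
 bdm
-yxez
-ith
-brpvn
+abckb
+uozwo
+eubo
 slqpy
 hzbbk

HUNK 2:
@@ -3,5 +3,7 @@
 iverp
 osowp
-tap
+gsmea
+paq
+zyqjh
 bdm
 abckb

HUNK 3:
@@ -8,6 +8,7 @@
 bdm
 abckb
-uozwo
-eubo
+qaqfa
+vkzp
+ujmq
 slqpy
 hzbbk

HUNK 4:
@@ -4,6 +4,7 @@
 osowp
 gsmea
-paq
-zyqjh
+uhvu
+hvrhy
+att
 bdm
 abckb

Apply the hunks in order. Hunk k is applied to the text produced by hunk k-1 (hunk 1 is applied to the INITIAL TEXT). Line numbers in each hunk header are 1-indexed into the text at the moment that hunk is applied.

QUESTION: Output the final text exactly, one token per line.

Hunk 1: at line 5 remove [yxez,ith,brpvn] add [abckb,uozwo,eubo] -> 12 lines: bpz onu iverp osowp tap bdm abckb uozwo eubo slqpy hzbbk nzm
Hunk 2: at line 3 remove [tap] add [gsmea,paq,zyqjh] -> 14 lines: bpz onu iverp osowp gsmea paq zyqjh bdm abckb uozwo eubo slqpy hzbbk nzm
Hunk 3: at line 8 remove [uozwo,eubo] add [qaqfa,vkzp,ujmq] -> 15 lines: bpz onu iverp osowp gsmea paq zyqjh bdm abckb qaqfa vkzp ujmq slqpy hzbbk nzm
Hunk 4: at line 4 remove [paq,zyqjh] add [uhvu,hvrhy,att] -> 16 lines: bpz onu iverp osowp gsmea uhvu hvrhy att bdm abckb qaqfa vkzp ujmq slqpy hzbbk nzm

Answer: bpz
onu
iverp
osowp
gsmea
uhvu
hvrhy
att
bdm
abckb
qaqfa
vkzp
ujmq
slqpy
hzbbk
nzm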